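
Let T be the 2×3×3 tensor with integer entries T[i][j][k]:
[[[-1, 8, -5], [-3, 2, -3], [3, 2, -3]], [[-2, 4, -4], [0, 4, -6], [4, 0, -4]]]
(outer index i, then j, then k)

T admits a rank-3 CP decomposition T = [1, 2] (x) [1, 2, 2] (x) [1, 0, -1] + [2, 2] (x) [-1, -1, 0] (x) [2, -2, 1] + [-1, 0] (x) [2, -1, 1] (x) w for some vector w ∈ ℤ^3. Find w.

w = [-1, -2, 1]

Subtract the known terms from T to get the rank-1 residual R = [-1, 0] (x) [2, -1, 1] (x) w, so R[i,j,k] = a[i]·b[j]·w[k]. Pick indices with nonzero a[0]·b[0] = (-1)·(2) = -2. Only the fibre through (0,0,·) is needed: R[0,0,:] = T[0,0,:] − Σₗ aₗ[0]bₗ[0]cₗ = [-1, 8, -5] − (1)·(1)·[1, 0, -1] − (2)·(-1)·[2, -2, 1] = [2, 4, -2]. Then w[k] = R[0,0,k] / -2 for each k, giving w = [2, 4, -2] / -2 = [-1, -2, 1].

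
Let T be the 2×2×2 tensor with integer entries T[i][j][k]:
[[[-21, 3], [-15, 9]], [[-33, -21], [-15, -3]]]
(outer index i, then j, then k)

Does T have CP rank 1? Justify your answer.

No

The mode-2 unfolding of T (rows indexed by j, columns by (i,k) = (0,0), (0,1), (1,0), (1,1)) is [[-21, 3, -33, -21], [-15, 9, -15, -3]].
There the 2×2 minor on rows j ∈ {0, 1}, columns (i,k) ∈ {(0,0), (0,1)} is det [[-21, 3], [-15, 9]] = -144 ≠ 0, so this unfolding has rank ≥ 2; CP rank is at least every unfolding rank, so rank(T) ≥ 2.
In particular rank(T) ≥ 2 > 1, so T is not rank-1.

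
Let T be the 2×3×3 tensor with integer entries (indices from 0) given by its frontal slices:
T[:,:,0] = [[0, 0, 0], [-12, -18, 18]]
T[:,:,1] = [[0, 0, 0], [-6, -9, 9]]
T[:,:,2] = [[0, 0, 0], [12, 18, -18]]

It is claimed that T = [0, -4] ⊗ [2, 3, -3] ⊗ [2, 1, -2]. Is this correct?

No

Reconstruct entry (1,0,0) from the claimed factors: Σₗ aₗ[1]bₗ[0]cₗ[0] = (-4)·(2)·(2) = -16, but T[1,0,0] = -12. The claim is false.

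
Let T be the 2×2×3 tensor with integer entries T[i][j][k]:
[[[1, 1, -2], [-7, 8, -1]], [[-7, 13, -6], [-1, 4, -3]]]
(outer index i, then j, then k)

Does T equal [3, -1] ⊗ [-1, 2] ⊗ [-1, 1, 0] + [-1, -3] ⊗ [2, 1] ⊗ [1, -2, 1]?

Reconstruct entrywise from the claimed factors. For example, T[1,0,2] = -6 and Σₗ aₗ[1]bₗ[0]cₗ[2] = (-1)·(-1)·(0) + (-3)·(2)·(1) = -6; checking all 12 entries, every one matches. The claim holds.

Yes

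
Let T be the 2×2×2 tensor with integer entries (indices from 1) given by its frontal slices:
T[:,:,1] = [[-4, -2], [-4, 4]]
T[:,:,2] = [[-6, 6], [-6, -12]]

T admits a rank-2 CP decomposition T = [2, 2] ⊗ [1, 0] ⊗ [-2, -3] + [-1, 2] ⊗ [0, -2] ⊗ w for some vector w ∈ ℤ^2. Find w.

Subtract the known terms from T to get the rank-1 residual R = [-1, 2] ⊗ [0, -2] ⊗ w, so R[i,j,k] = a[i]·b[j]·w[k]. Pick indices with nonzero a[1]·b[2] = (-1)·(-2) = 2. Only the fibre through (1,2,·) is needed: R[1,2,:] = T[1,2,:] − Σₗ aₗ[1]bₗ[2]cₗ = [-2, 6] − (2)·(0)·[-2, -3] = [-2, 6]. Then w[k] = R[1,2,k] / 2 for each k, giving w = [-2, 6] / 2 = [-1, 3].

w = [-1, 3]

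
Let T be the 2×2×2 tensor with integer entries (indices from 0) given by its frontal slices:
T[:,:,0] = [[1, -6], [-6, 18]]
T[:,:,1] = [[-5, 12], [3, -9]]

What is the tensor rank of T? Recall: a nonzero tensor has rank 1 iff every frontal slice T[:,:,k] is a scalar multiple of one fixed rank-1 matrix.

Lower bound: in the mode-2 unfolding of T (rows indexed by j, columns by (i,k)) the 2×2 minor on rows j ∈ {0, 1}, columns (i,k) ∈ {(0,0), (0,1)} is det [[1, -5], [-6, 12]] = -18 ≠ 0, so that unfolding has rank ≥ 2 and hence rank(T) ≥ 2 (CP rank is at least every unfolding rank, though it can be larger).
Upper bound: with S_k = T[:,:,k], the two rank-1 terms a₁b₁ᵀ, a₂b₂ᵀ are the rank-1 members of the pencil x·S₀ + y·S₁.
det(x·S₀ + y·S₁) is −18·x² − 9·xy + 9·y² = (-9)·(2·x − y)(x + y), vanishing at (x:y) = (1:2) and (1:-1).
M₁ = S₀ + 2·S₁ = [[-9, 18], [0, 0]] = (-9)·(1, 0)(1, -2)ᵀ and M₂ = S₀ − S₁ = [[6, -18], [-9, 27]] = 3·(2, -3)(1, -3)ᵀ, so take a₁ = (1, 0), b₁ = (1, -2), a₂ = (2, -3), b₂ = (1, -3).
Each slice is an integer combination of E₁ = a₁b₁ᵀ and E₂ = a₂b₂ᵀ: S₀ = −3·E₁ + 2·E₂, S₁ = −3·E₁ − E₂; reading off coefficients, c₁ = (-3, -3) and c₂ = (2, -1).
Hence T = (1, 0) ⊗ (1, -2) ⊗ (-3, -3) + (2, -3) ⊗ (1, -3) ⊗ (2, -1), so rank(T) ≤ 2.
These bounds meet, so rank(T) = 2.

2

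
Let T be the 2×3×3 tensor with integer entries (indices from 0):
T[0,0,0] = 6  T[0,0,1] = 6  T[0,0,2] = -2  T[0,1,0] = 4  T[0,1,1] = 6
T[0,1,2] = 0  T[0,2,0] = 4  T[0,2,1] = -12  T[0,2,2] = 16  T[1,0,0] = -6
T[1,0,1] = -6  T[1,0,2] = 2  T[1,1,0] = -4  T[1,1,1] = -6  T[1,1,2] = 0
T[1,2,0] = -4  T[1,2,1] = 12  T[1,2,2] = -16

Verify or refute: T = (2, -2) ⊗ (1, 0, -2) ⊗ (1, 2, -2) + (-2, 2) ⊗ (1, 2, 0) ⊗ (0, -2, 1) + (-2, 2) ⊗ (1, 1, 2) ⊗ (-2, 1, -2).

Reconstruct entrywise from the claimed factors. For example, T[0,0,1] = 6 and Σₗ aₗ[0]bₗ[0]cₗ[1] = (2)·(1)·(2) + (-2)·(1)·(-2) + (-2)·(1)·(1) = 6; checking all 18 entries, every one matches. The claim holds.

Yes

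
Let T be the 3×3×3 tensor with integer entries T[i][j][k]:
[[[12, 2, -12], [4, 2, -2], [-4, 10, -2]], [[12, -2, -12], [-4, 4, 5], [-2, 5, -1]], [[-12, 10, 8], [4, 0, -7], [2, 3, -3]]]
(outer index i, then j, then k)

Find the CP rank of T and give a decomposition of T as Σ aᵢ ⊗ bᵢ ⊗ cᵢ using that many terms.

Lower bound: in the mode-1 unfolding of T (rows indexed by i, columns by (j,k)) the 3×3 minor on rows i ∈ {0, 1, 2}, columns (j,k) ∈ {(0,0), (0,1), (0,2)} is det [[12, 2, -12], [12, -2, -12], [-12, 10, 8]] = 192 ≠ 0, so that unfolding has rank ≥ 3 and hence rank(T) ≥ 3 (CP rank is at least every unfolding rank, though it can be larger).
Upper bound: T is a sum of 3 rank-1 terms, T = (1, 2, -2) ⊗ (1, -1, 0) ⊗ (4, -2, -4) + (2, 1, -1) ⊗ (2, 2, -1) ⊗ (2, -1, -1) + (2, 1, 1) ⊗ (2, 1, 2) ⊗ (0, 2, -1) (one valid choice — decompositions are not unique — normalised so each a, b is primitive with positive first nonzero entry; check it by expanding all entries), so rank(T) ≤ 3.
These bounds meet, so rank(T) = 3.

rank(T) = 3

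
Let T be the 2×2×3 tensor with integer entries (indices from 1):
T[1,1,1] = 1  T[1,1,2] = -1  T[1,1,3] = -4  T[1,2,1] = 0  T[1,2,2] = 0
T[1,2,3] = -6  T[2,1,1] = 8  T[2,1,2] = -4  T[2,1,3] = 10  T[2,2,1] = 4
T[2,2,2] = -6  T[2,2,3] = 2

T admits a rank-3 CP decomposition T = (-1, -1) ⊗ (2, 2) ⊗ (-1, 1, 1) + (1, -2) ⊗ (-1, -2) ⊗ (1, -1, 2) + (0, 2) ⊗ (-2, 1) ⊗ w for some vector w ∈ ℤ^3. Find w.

w = (-1, 0, -2)

Subtract the known terms from T to get the rank-1 residual R = (0, 2) ⊗ (-2, 1) ⊗ w, so R[i,j,k] = a[i]·b[j]·w[k]. Pick indices with nonzero a[2]·b[1] = (2)·(-2) = -4. Only the fibre through (2,1,·) is needed: R[2,1,:] = T[2,1,:] − Σₗ aₗ[2]bₗ[1]cₗ = [8, -4, 10] − (-1)·(2)·(-1, 1, 1) − (-2)·(-1)·(1, -1, 2) = [4, 0, 8]. Then w[k] = R[2,1,k] / -4 for each k, giving w = [4, 0, 8] / -4 = (-1, 0, -2).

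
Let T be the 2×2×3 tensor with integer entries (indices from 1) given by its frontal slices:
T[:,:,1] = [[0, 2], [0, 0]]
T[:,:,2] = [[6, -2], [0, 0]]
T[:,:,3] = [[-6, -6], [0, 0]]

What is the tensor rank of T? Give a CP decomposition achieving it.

Lower bound: the mode-2 unfolding of T (rows indexed by j, columns by (i,k) = (1,1), (1,2), (1,3), (2,1), (2,2), (2,3)) is [[0, 6, -6, 0, 0, 0], [2, -2, -6, 0, 0, 0]].
There the 2×2 minor on rows j ∈ {1, 2}, columns (i,k) ∈ {(1,1), (1,2)} is det [[0, 6], [2, -2]] = -12 ≠ 0, so this unfolding has rank ≥ 2; CP rank is at least every unfolding rank, so rank(T) ≥ 2. (Unfolding ranks only ever bound the CP rank from below — rank(T) can be strictly larger than all of them — so the matching upper bound has to come from an explicit 2-term decomposition.)
Upper bound — finding two terms. Every mode-1 slice of T is a multiple of one matrix: T[i,:,:] = a[i]·M with a = (1, 0) and M = [[0, 6, -6], [2, -2, -6]] (rows indexed by j, columns by k). So it suffices to write M as a sum of two rank-1 matrices.
Splitting M by its rows (j = 1, 2), M = (1, 0)(0, 6, -6)ᵀ + (0, 1)(2, -2, -6)ᵀ.
Hence T = (1, 0) (x) (1, 0) (x) (0, 6, -6) + (1, 0) (x) (0, 1) (x) (2, -2, -6), so rank(T) ≤ 2.
These bounds meet, so rank(T) = 2.
Check entry T[2,2,1] = 0: (0)·(0)·(0) + (0)·(1)·(2) = 0.

rank(T) = 2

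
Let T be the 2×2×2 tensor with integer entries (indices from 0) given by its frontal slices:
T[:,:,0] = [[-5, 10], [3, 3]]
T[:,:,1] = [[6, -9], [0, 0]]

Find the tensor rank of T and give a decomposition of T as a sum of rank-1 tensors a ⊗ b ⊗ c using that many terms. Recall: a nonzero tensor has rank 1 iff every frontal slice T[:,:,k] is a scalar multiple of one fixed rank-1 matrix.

rank(T) = 2

Lower bound: the mode-1 unfolding of T (rows indexed by i, columns by (j,k) = (0,0), (0,1), (1,0), (1,1)) is [[-5, 6, 10, -9], [3, 0, 3, 0]].
There the 2×2 minor on rows i ∈ {0, 1}, columns (j,k) ∈ {(0,0), (0,1)} is det [[-5, 6], [3, 0]] = -18 ≠ 0, so this unfolding has rank ≥ 2; CP rank is at least every unfolding rank, so rank(T) ≥ 2. (This is only a lower bound: in general the CP rank may exceed every unfolding rank, so we still need to exhibit 2 rank-1 terms summing to T.)
Upper bound — finding two terms. Write S_k = T[:,:,k] for the frontal slices: S₀ = [[-5, 10], [3, 3]], S₁ = [[6, -9], [0, 0]].
If T = a₁ ⊗ b₁ ⊗ c₁ + a₂ ⊗ b₂ ⊗ c₂ then each S_k = c₁[k]·a₁b₁ᵀ + c₂[k]·a₂b₂ᵀ. S₀ and S₁ are linearly independent, so a₁b₁ᵀ and a₂b₂ᵀ must span the same plane of matrices: they are the rank-1 matrices of the form x·S₀ + y·S₁.
det(x·S₀ + y·S₁) is −45·x² + 45·xy = (-45)·(x − y)(x), vanishing at (x:y) = (1:1) and (0:1).
M₁ = S₀ + S₁ = [[1, 1], [3, 3]] = (1, 3)(1, 1)ᵀ and M₂ = S₁ = [[6, -9], [0, 0]] = 3·(1, 0)(2, -3)ᵀ, so take a₁ = (1, 3), b₁ = (1, 1), a₂ = (1, 0), b₂ = (2, -3).
Each slice is an integer combination of E₁ = a₁b₁ᵀ and E₂ = a₂b₂ᵀ: S₀ = E₁ − 3·E₂, S₁ = 3·E₂; reading off coefficients, c₁ = (1, 0) and c₂ = (-3, 3).
Hence T = (1, 3) ⊗ (1, 1) ⊗ (1, 0) + (1, 0) ⊗ (2, -3) ⊗ (-3, 3), so rank(T) ≤ 2.
These bounds meet, so rank(T) = 2.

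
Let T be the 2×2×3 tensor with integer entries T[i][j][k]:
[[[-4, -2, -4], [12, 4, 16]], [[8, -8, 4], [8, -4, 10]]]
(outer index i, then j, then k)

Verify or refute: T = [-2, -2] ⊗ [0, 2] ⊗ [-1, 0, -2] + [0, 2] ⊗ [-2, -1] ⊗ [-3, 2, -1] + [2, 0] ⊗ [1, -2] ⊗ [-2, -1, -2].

No

Reconstruct entry (1,0,0) from the claimed factors: Σₗ aₗ[1]bₗ[0]cₗ[0] = (-2)·(0)·(-1) + (2)·(-2)·(-3) + (0)·(1)·(-2) = 12, but T[1,0,0] = 8. The claim is false.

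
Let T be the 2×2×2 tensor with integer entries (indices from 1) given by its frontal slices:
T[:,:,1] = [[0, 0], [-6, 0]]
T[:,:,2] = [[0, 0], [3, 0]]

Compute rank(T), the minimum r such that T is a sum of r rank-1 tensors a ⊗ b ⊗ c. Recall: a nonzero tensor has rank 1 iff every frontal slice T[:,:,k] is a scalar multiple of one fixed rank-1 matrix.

Lower bound: T ≠ 0 (e.g. T[2,1,1] = -6), so rank(T) ≥ 1.
Upper bound: if T = a ⊗ b ⊗ c then every fibre of T is a multiple of the corresponding factor, so read the factors off the fibres through the nonzero entry T[2,1,1] = -6.
The mode-1 fibre T[:,1,1] = [0, -6] gives a = (0, 1) (primitive direction); the mode-2 fibre T[2,:,1] = [-6, 0] gives b = (1, 0); then c[k] = T[2,1,k] / (a[2]·b[1]) = [-6, 3] / 1 = (-6, 3).
Expanding (0, 1) ⊗ (1, 0) ⊗ (-6, 3) reproduces all 8 entries of T, so T = (0, 1) ⊗ (1, 0) ⊗ (-6, 3) and rank(T) ≤ 1.
These bounds meet, so rank(T) = 1.

1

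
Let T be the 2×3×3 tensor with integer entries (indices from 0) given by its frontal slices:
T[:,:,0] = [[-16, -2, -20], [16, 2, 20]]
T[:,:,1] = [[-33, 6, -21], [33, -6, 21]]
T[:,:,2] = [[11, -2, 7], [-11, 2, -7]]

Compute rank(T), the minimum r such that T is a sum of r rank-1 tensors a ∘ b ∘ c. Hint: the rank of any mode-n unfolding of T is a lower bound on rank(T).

2

Lower bound: the mode-2 unfolding of T (rows indexed by j, columns by (i,k) = (0,0), (0,1), (0,2), (1,0), (1,1), (1,2)) is [[-16, -33, 11, 16, 33, -11], [-2, 6, -2, 2, -6, 2], [-20, -21, 7, 20, 21, -7]].
There the 2×2 minor on rows j ∈ {0, 1}, columns (i,k) ∈ {(0,0), (0,1)} is det [[-16, -33], [-2, 6]] = -162 ≠ 0, so this unfolding has rank ≥ 2; CP rank is at least every unfolding rank, so rank(T) ≥ 2. (Unfolding ranks only ever bound the CP rank from below — rank(T) can be strictly larger than all of them — so the matching upper bound has to come from an explicit 2-term decomposition.)
Upper bound — finding two terms. Every mode-1 slice of T is a multiple of one matrix: T[i,:,:] = a[i]·M with a = [1, -1] and M = [[-16, -33, 11], [-2, 6, -2], [-20, -21, 7]] (rows indexed by j, columns by k). So it suffices to write M as a sum of two rank-1 matrices.
The rows of M satisfy (row 0) = −2·(row 1) + (row 2), so splitting by rows, M = [-2, 1, 0][-2, 6, -2]ᵀ + [1, 0, 1][-20, -21, 7]ᵀ.
Hence T = [1, -1] ∘ [-2, 1, 0] ∘ [-2, 6, -2] + [1, -1] ∘ [1, 0, 1] ∘ [-20, -21, 7], so rank(T) ≤ 2.
These bounds meet, so rank(T) = 2.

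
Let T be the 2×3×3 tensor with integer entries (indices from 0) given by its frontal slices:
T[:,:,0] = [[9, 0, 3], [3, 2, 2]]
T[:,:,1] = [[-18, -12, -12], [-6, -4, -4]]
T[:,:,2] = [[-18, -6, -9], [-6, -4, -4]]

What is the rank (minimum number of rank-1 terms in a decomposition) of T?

Lower bound: the mode-1 unfolding of T (rows indexed by i, columns by (j,k) = (0,0), (0,1), (0,2), (1,0), (1,1), (1,2), (2,0), (2,1), (2,2)) is [[9, -18, -18, 0, -12, -6, 3, -12, -9], [3, -6, -6, 2, -4, -4, 2, -4, -4]].
There the 2×2 minor on rows i ∈ {0, 1}, columns (j,k) ∈ {(0,0), (1,0)} is det [[9, 0], [3, 2]] = 18 ≠ 0, so this unfolding has rank ≥ 2; CP rank is at least every unfolding rank, so rank(T) ≥ 2. (Flattening ranks never certify an upper bound on CP rank; for that we must actually write T with 2 rank-1 terms.)
Upper bound — finding two terms. Write S_k = T[:,:,k] for the frontal slices: S₀ = [[9, 0, 3], [3, 2, 2]], S₁ = [[-18, -12, -12], [-6, -4, -4]], S₂ = [[-18, -6, -9], [-6, -4, -4]].
If T = a₁ ⊗ b₁ ⊗ c₁ + a₂ ⊗ b₂ ⊗ c₂ then each S_k = c₁[k]·a₁b₁ᵀ + c₂[k]·a₂b₂ᵀ. S₀ and S₁ are linearly independent, so a₁b₁ᵀ and a₂b₂ᵀ must span the same plane of matrices: they are the rank-1 matrices of the form x·S₀ + y·S₁.
The 2×2 minor of x·S₀ + y·S₁ on rows {0,1}, columns {0,1} is 18·x² − 36·xy = 18·(x − 2·y)(x), vanishing at (x:y) = (2:1) and (0:1).
M₁ = 2·S₀ + S₁ = [[0, -12, -6], [0, 0, 0]] = (-6)·[1, 0][0, 2, 1]ᵀ and M₂ = S₁ = [[-18, -12, -12], [-6, -4, -4]] = (-2)·[3, 1][3, 2, 2]ᵀ, so take a₁ = [1, 0], b₁ = [0, 2, 1], a₂ = [3, 1], b₂ = [3, 2, 2].
Each slice is an integer combination of E₁ = a₁b₁ᵀ and E₂ = a₂b₂ᵀ: S₀ = −3·E₁ + E₂, S₁ = −2·E₂, S₂ = 3·E₁ − 2·E₂; reading off coefficients, c₁ = [-3, 0, 3] and c₂ = [1, -2, -2].
Hence T = [1, 0] ⊗ [0, 2, 1] ⊗ [-3, 0, 3] + [3, 1] ⊗ [3, 2, 2] ⊗ [1, -2, -2], so rank(T) ≤ 2.
These bounds meet, so rank(T) = 2.

2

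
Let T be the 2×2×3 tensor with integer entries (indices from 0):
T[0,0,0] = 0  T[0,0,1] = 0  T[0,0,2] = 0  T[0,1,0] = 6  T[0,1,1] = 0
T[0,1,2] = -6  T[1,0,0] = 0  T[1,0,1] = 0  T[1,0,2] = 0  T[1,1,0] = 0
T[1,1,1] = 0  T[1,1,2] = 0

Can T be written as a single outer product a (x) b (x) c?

If T = a (x) b (x) c then every fibre of T is a multiple of the corresponding factor, so read the factors off the fibres through the nonzero entry T[0,1,0] = 6.
The mode-1 fibre T[:,1,0] = [6, 0] gives a = [1, 0] (primitive direction); the mode-2 fibre T[0,:,0] = [0, 6] gives b = [0, 1]; then c[k] = T[0,1,k] / (a[0]·b[1]) = [6, 0, -6] / 1 = [6, 0, -6].
Expanding [1, 0] (x) [0, 1] (x) [6, 0, -6] reproduces all 12 entries of T, so T = [1, 0] (x) [0, 1] (x) [6, 0, -6] and rank(T) ≤ 1.
Equivalently every frontal slice T[:,:,k] is c[k] times the rank-1 matrix [1, 0] (x) [0, 1]. So T has rank 1 (it is nonzero).

Yes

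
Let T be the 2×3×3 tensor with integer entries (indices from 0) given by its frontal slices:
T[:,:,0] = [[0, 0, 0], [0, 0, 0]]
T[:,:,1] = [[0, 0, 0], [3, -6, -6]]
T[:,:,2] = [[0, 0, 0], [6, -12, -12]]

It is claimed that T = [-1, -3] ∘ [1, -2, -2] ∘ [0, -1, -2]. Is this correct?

Reconstruct entry (0,0,1) from the claimed factors: Σₗ aₗ[0]bₗ[0]cₗ[1] = (-1)·(1)·(-1) = 1, but T[0,0,1] = 0. The claim is false.

No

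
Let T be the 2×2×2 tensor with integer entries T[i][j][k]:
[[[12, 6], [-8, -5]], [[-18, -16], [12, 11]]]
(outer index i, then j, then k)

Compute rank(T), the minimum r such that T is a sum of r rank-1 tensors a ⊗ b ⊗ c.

Lower bound: the mode-1 unfolding of T (rows indexed by i, columns by (j,k) = (0,0), (0,1), (1,0), (1,1)) is [[12, 6, -8, -5], [-18, -16, 12, 11]].
There the 2×2 minor on rows i ∈ {0, 1}, columns (j,k) ∈ {(0,0), (0,1)} is det [[12, 6], [-18, -16]] = -84 ≠ 0, so this unfolding has rank ≥ 2; CP rank is at least every unfolding rank, so rank(T) ≥ 2. (This is only a lower bound: in general the CP rank may exceed every unfolding rank, so we still need to exhibit 2 rank-1 terms summing to T.)
Upper bound — finding two terms. Write S_k = T[:,:,k] for the frontal slices: S₀ = [[12, -8], [-18, 12]], S₁ = [[6, -5], [-16, 11]].
If T = a₁ ⊗ b₁ ⊗ c₁ + a₂ ⊗ b₂ ⊗ c₂ then each S_k = c₁[k]·a₁b₁ᵀ + c₂[k]·a₂b₂ᵀ. S₀ and S₁ are linearly independent, so a₁b₁ᵀ and a₂b₂ᵀ must span the same plane of matrices: they are the rank-1 matrices of the form x·S₀ + y·S₁.
det(x·S₀ + y·S₁) is −14·xy − 14·y² = (-14)·(y)(x + y), vanishing at (x:y) = (1:0) and (1:-1).
M₁ = S₀ = [[12, -8], [-18, 12]] = 2·(2, -3)(3, -2)ᵀ and M₂ = S₀ − S₁ = [[6, -3], [-2, 1]] = (3, -1)(2, -1)ᵀ, so take a₁ = (2, -3), b₁ = (3, -2), a₂ = (3, -1), b₂ = (2, -1).
Each slice is an integer combination of E₁ = a₁b₁ᵀ and E₂ = a₂b₂ᵀ: S₀ = 2·E₁, S₁ = 2·E₁ − E₂; reading off coefficients, c₁ = (2, 2) and c₂ = (0, -1).
Hence T = (2, -3) ⊗ (3, -2) ⊗ (2, 2) + (3, -1) ⊗ (2, -1) ⊗ (0, -1), so rank(T) ≤ 2.
These bounds meet, so rank(T) = 2.

2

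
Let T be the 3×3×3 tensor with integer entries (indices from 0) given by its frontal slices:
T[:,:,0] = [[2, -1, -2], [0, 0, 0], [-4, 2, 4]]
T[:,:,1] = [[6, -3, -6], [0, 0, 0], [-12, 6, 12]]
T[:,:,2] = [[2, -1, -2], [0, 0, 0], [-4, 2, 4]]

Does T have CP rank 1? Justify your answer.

Yes

If T = a (x) b (x) c then every fibre of T is a multiple of the corresponding factor, so read the factors off the fibres through the nonzero entry T[0,0,0] = 2.
The mode-1 fibre T[:,0,0] = [2, 0, -4] gives a = [1, 0, -2] (primitive direction); the mode-2 fibre T[0,:,0] = [2, -1, -2] gives b = [2, -1, -2]; then c[k] = T[0,0,k] / (a[0]·b[0]) = [2, 6, 2] / 2 = [1, 3, 1].
Expanding [1, 0, -2] (x) [2, -1, -2] (x) [1, 3, 1] reproduces all 27 entries of T, so T = [1, 0, -2] (x) [2, -1, -2] (x) [1, 3, 1] and rank(T) ≤ 1.
Equivalently every frontal slice T[:,:,k] is c[k] times the rank-1 matrix [1, 0, -2] (x) [2, -1, -2]. So T has rank 1 (it is nonzero).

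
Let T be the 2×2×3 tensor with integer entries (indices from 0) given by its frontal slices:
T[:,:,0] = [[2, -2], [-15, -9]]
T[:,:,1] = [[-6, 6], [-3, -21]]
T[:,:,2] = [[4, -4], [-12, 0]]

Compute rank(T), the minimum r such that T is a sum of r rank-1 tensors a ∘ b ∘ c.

2

Lower bound: in the mode-3 unfolding of T (rows indexed by k, columns by (i,j)) the 2×2 minor on rows k ∈ {0, 1}, columns (i,j) ∈ {(0,0), (1,0)} is det [[2, -15], [-6, -3]] = -96 ≠ 0, so that unfolding has rank ≥ 2 and hence rank(T) ≥ 2 (CP rank is at least every unfolding rank, though it can be larger).
Upper bound: with S_k = T[:,:,k], the two rank-1 terms a₁b₁ᵀ, a₂b₂ᵀ are the rank-1 members of the pencil x·S₀ + y·S₁.
det(x·S₀ + y·S₁) is −48·x² + 96·xy + 144·y² = (-48)·(x − 3·y)(x + y), vanishing at (x:y) = (3:1) and (1:-1).
M₁ = 3·S₀ + S₁ = [[0, 0], [-48, -48]] = (-48)·(0, 1)(1, 1)ᵀ and M₂ = S₀ − S₁ = [[8, -8], [-12, 12]] = 4·(2, -3)(1, -1)ᵀ, so take a₁ = (0, 1), b₁ = (1, 1), a₂ = (2, -3), b₂ = (1, -1).
Each slice is an integer combination of E₁ = a₁b₁ᵀ and E₂ = a₂b₂ᵀ: S₀ = −12·E₁ + E₂, S₁ = −12·E₁ − 3·E₂, S₂ = −6·E₁ + 2·E₂; reading off coefficients, c₁ = (-12, -12, -6) and c₂ = (1, -3, 2).
Hence T = (0, 1) ∘ (1, 1) ∘ (-12, -12, -6) + (2, -3) ∘ (1, -1) ∘ (1, -3, 2), so rank(T) ≤ 2.
These bounds meet, so rank(T) = 2.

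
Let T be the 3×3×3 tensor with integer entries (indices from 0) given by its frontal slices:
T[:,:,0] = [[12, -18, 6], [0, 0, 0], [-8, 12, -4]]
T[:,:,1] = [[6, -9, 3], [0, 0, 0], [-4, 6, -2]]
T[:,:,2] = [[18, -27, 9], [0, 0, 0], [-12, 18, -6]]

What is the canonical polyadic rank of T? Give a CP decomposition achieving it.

rank(T) = 1

Lower bound: T ≠ 0 (e.g. T[0,0,0] = 12), so rank(T) ≥ 1.
Upper bound: the mode-1 fibre T[:,0,0] = [12, 0, -8] gives a = (3, 0, -2) (primitive direction); the mode-2 fibre T[0,:,0] = [12, -18, 6] gives b = (2, -3, 1); then c[k] = T[0,0,k] / (a[0]·b[0]) = [12, 6, 18] / 6 = (2, 1, 3).
Expanding (3, 0, -2) ⊗ (2, -3, 1) ⊗ (2, 1, 3) reproduces all 27 entries of T, so T = (3, 0, -2) ⊗ (2, -3, 1) ⊗ (2, 1, 3) and rank(T) ≤ 1.
These bounds meet, so rank(T) = 1.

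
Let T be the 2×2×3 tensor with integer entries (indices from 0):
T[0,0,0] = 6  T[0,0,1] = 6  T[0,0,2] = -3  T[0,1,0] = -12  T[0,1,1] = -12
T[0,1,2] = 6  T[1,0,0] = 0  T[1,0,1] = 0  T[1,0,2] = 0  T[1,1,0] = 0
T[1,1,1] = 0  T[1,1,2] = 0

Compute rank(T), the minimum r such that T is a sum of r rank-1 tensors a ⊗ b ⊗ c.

1

Lower bound: T ≠ 0 (e.g. T[0,0,0] = 6), so rank(T) ≥ 1.
Upper bound: if T = a ⊗ b ⊗ c then every fibre of T is a multiple of the corresponding factor, so read the factors off the fibres through the nonzero entry T[0,0,0] = 6.
The mode-1 fibre T[:,0,0] = [6, 0] gives a = [1, 0] (primitive direction); the mode-2 fibre T[0,:,0] = [6, -12] gives b = [1, -2]; then c[k] = T[0,0,k] / (a[0]·b[0]) = [6, 6, -3] / 1 = [6, 6, -3].
Expanding [1, 0] ⊗ [1, -2] ⊗ [6, 6, -3] reproduces all 12 entries of T, so T = [1, 0] ⊗ [1, -2] ⊗ [6, 6, -3] and rank(T) ≤ 1.
These bounds meet, so rank(T) = 1.
Check entry T[1,0,1] = 0: (0)·(1)·(6) = 0.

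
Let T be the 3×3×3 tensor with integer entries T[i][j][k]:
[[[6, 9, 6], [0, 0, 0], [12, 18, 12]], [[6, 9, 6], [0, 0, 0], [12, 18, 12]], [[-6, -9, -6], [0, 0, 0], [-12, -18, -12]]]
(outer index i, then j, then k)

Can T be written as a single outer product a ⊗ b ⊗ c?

Yes

The mode-1 fibre T[:,0,0] = [6, 6, -6] gives a = (1, 1, -1) (primitive direction); the mode-2 fibre T[0,:,0] = [6, 0, 12] gives b = (1, 0, 2); then c[k] = T[0,0,k] / (a[0]·b[0]) = [6, 9, 6] / 1 = (6, 9, 6).
Expanding (1, 1, -1) ⊗ (1, 0, 2) ⊗ (6, 9, 6) reproduces all 27 entries of T, so T = (1, 1, -1) ⊗ (1, 0, 2) ⊗ (6, 9, 6) and rank(T) ≤ 1.
Equivalently every frontal slice T[:,:,k] is c[k] times the rank-1 matrix (1, 1, -1) ⊗ (1, 0, 2). So T has rank 1 (it is nonzero).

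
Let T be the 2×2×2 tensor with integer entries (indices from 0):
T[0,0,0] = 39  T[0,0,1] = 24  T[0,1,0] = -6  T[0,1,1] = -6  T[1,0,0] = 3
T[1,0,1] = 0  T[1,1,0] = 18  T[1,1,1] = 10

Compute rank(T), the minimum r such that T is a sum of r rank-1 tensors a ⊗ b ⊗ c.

2

Lower bound: the mode-3 unfolding of T (rows indexed by k, columns by (i,j) = (0,0), (0,1), (1,0), (1,1)) is [[39, -6, 3, 18], [24, -6, 0, 10]].
There the 2×2 minor on rows k ∈ {0, 1}, columns (i,j) ∈ {(0,0), (0,1)} is det [[39, -6], [24, -6]] = -90 ≠ 0, so this unfolding has rank ≥ 2; CP rank is at least every unfolding rank, so rank(T) ≥ 2. (Flattening ranks never certify an upper bound on CP rank; for that we must actually write T with 2 rank-1 terms.)
Upper bound — finding two terms. Write S_k = T[:,:,k] for the frontal slices: S₀ = [[39, -6], [3, 18]], S₁ = [[24, -6], [0, 10]].
If T = a₁ ⊗ b₁ ⊗ c₁ + a₂ ⊗ b₂ ⊗ c₂ then each S_k = c₁[k]·a₁b₁ᵀ + c₂[k]·a₂b₂ᵀ. S₀ and S₁ are linearly independent, so a₁b₁ᵀ and a₂b₂ᵀ must span the same plane of matrices: they are the rank-1 matrices of the form x·S₀ + y·S₁.
det(x·S₀ + y·S₁) is 720·x² + 840·xy + 240·y² = 120·(3·x + 2·y)(2·x + y), vanishing at (x:y) = (2:-3) and (1:-2).
M₁ = 2·S₀ − 3·S₁ = [[6, 6], [6, 6]] = 6·[1, 1][1, 1]ᵀ and M₂ = S₀ − 2·S₁ = [[-9, 6], [3, -2]] = −[3, -1][3, -2]ᵀ, so take a₁ = [1, 1], b₁ = [1, 1], a₂ = [3, -1], b₂ = [3, -2].
Each slice is an integer combination of E₁ = a₁b₁ᵀ and E₂ = a₂b₂ᵀ: S₀ = 12·E₁ + 3·E₂, S₁ = 6·E₁ + 2·E₂; reading off coefficients, c₁ = [12, 6] and c₂ = [3, 2].
Hence T = [1, 1] ⊗ [1, 1] ⊗ [12, 6] + [3, -1] ⊗ [3, -2] ⊗ [3, 2], so rank(T) ≤ 2.
These bounds meet, so rank(T) = 2.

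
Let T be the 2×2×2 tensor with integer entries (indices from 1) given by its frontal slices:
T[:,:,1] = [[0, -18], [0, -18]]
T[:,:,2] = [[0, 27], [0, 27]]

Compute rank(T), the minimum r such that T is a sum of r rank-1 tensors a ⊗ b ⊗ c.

Lower bound: T ≠ 0 (e.g. T[1,2,1] = -18), so rank(T) ≥ 1.
Upper bound: if T = a ⊗ b ⊗ c then every fibre of T is a multiple of the corresponding factor, so read the factors off the fibres through the nonzero entry T[1,2,1] = -18.
The mode-1 fibre T[:,2,1] = [-18, -18] gives a = [1, 1] (primitive direction); the mode-2 fibre T[1,:,1] = [0, -18] gives b = [0, 1]; then c[k] = T[1,2,k] / (a[1]·b[2]) = [-18, 27] / 1 = [-18, 27].
Expanding [1, 1] ⊗ [0, 1] ⊗ [-18, 27] reproduces all 8 entries of T, so T = [1, 1] ⊗ [0, 1] ⊗ [-18, 27] and rank(T) ≤ 1.
These bounds meet, so rank(T) = 1.

1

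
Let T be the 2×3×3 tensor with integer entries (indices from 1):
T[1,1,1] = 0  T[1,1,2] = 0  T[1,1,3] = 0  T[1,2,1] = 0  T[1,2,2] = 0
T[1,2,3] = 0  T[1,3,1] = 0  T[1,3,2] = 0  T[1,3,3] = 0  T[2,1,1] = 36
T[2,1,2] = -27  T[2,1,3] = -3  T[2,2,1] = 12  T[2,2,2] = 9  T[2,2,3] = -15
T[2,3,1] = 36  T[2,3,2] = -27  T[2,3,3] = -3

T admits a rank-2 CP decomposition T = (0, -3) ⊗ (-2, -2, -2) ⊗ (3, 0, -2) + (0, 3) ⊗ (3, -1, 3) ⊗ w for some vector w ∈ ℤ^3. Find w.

w = (2, -3, 1)

Subtract the known terms from T to get the rank-1 residual R = (0, 3) ⊗ (3, -1, 3) ⊗ w, so R[i,j,k] = a[i]·b[j]·w[k]. Pick indices with nonzero a[2]·b[1] = (3)·(3) = 9. Only the fibre through (2,1,·) is needed: R[2,1,:] = T[2,1,:] − Σₗ aₗ[2]bₗ[1]cₗ = [36, -27, -3] − (-3)·(-2)·(3, 0, -2) = [18, -27, 9]. Then w[k] = R[2,1,k] / 9 for each k, giving w = [18, -27, 9] / 9 = (2, -3, 1).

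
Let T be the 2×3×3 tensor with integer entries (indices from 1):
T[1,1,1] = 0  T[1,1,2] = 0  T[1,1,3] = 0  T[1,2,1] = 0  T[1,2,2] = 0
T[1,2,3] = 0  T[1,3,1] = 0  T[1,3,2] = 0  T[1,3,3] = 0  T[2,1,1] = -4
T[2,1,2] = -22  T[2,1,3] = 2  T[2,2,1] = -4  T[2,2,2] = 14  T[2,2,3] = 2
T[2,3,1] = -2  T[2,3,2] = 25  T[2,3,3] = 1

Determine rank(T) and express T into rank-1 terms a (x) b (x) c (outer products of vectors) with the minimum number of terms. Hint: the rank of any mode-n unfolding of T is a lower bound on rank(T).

rank(T) = 2

Lower bound: the mode-2 unfolding of T (rows indexed by j, columns by (i,k) = (1,1), (1,2), (1,3), (2,1), (2,2), (2,3)) is [[0, 0, 0, -4, -22, 2], [0, 0, 0, -4, 14, 2], [0, 0, 0, -2, 25, 1]].
There the 2×2 minor on rows j ∈ {1, 2}, columns (i,k) ∈ {(2,1), (2,2)} is det [[-4, -22], [-4, 14]] = -144 ≠ 0, so this unfolding has rank ≥ 2; CP rank is at least every unfolding rank, so rank(T) ≥ 2. (This is only a lower bound: in general the CP rank may exceed every unfolding rank, so we still need to exhibit 2 rank-1 terms summing to T.)
Upper bound — finding two terms. Every mode-1 slice of T is a multiple of one matrix: T[i,:,:] = a[i]·M with a = [0, 1] and M = [[-4, -22, 2], [-4, 14, 2], [-2, 25, 1]] (rows indexed by j, columns by k). So it suffices to write M as a sum of two rank-1 matrices.
The rows of M satisfy (row 1) = 2·(row 2) − 2·(row 3), so splitting by rows, M = [2, 1, 0][-4, 14, 2]ᵀ + [-2, 0, 1][-2, 25, 1]ᵀ.
Hence T = [0, 1] (x) [2, 1, 0] (x) [-4, 14, 2] + [0, 1] (x) [-2, 0, 1] (x) [-2, 25, 1], so rank(T) ≤ 2.
These bounds meet, so rank(T) = 2.
Check entry T[1,3,2] = 0: (0)·(0)·(14) + (0)·(1)·(25) = 0.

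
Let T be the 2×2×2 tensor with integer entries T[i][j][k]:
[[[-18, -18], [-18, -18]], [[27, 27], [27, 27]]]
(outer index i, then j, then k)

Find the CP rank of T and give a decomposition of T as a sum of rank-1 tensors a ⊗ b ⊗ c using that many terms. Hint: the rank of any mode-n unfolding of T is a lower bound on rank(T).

Lower bound: T ≠ 0 (e.g. T[0,0,0] = -18), so rank(T) ≥ 1.
Upper bound: if T = a ⊗ b ⊗ c then every fibre of T is a multiple of the corresponding factor, so read the factors off the fibres through the nonzero entry T[0,0,0] = -18.
The mode-1 fibre T[:,0,0] = [-18, 27] gives a = [2, -3] (primitive direction); the mode-2 fibre T[0,:,0] = [-18, -18] gives b = [1, 1]; then c[k] = T[0,0,k] / (a[0]·b[0]) = [-18, -18] / 2 = [-9, -9].
Expanding [2, -3] ⊗ [1, 1] ⊗ [-9, -9] reproduces all 8 entries of T, so T = [2, -3] ⊗ [1, 1] ⊗ [-9, -9] and rank(T) ≤ 1.
These bounds meet, so rank(T) = 1.

rank(T) = 1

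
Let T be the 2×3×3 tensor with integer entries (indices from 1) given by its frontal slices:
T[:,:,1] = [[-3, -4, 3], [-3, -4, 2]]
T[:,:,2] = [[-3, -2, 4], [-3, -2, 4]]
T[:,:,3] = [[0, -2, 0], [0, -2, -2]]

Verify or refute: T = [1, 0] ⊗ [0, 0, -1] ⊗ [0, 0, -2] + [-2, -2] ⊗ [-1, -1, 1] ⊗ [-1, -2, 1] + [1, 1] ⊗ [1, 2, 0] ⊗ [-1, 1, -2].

No

Reconstruct entry (1,3,1) from the claimed factors: Σₗ aₗ[1]bₗ[3]cₗ[1] = (1)·(-1)·(0) + (-2)·(1)·(-1) + (1)·(0)·(-1) = 2, but T[1,3,1] = 3. The claim is false.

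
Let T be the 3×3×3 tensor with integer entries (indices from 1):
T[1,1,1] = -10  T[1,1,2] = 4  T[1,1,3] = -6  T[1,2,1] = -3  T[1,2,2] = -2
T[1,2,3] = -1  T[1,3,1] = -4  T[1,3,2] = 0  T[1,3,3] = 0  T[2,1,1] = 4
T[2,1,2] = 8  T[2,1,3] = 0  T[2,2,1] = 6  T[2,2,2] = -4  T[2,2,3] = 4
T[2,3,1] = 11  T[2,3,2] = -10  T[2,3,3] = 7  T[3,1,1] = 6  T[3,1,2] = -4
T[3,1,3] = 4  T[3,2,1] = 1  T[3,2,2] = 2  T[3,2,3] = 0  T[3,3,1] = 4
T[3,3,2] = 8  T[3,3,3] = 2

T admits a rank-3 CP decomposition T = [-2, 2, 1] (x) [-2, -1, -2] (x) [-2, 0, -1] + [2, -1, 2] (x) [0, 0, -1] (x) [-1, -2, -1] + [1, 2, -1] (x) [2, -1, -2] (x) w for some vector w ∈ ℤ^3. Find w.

w = [-1, 2, -1]

Subtract the known terms from T to get the rank-1 residual R = [1, 2, -1] (x) [2, -1, -2] (x) w, so R[i,j,k] = a[i]·b[j]·w[k]. Pick indices with nonzero a[1]·b[1] = (1)·(2) = 2. Only the fibre through (1,1,·) is needed: R[1,1,:] = T[1,1,:] − Σₗ aₗ[1]bₗ[1]cₗ = [-10, 4, -6] − (-2)·(-2)·[-2, 0, -1] − (2)·(0)·[-1, -2, -1] = [-2, 4, -2]. Then w[k] = R[1,1,k] / 2 for each k, giving w = [-2, 4, -2] / 2 = [-1, 2, -1].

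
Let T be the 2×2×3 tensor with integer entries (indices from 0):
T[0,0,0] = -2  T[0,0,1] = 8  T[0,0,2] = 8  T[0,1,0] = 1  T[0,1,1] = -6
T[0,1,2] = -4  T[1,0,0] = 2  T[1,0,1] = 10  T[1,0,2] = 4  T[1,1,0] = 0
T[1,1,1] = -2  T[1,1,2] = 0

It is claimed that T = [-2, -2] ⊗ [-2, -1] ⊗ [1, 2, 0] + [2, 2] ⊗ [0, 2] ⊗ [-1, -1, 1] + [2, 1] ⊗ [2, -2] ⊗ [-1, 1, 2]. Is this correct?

Reconstruct entry (0,0,0) from the claimed factors: Σₗ aₗ[0]bₗ[0]cₗ[0] = (-2)·(-2)·(1) + (2)·(0)·(-1) + (2)·(2)·(-1) = 0, but T[0,0,0] = -2. The claim is false.

No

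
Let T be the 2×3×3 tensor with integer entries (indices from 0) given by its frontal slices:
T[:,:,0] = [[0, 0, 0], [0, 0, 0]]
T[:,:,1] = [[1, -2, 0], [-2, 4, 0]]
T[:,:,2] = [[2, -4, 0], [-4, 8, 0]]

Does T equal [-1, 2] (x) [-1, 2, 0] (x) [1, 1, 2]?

No

Reconstruct entry (0,0,0) from the claimed factors: Σₗ aₗ[0]bₗ[0]cₗ[0] = (-1)·(-1)·(1) = 1, but T[0,0,0] = 0. The claim is false.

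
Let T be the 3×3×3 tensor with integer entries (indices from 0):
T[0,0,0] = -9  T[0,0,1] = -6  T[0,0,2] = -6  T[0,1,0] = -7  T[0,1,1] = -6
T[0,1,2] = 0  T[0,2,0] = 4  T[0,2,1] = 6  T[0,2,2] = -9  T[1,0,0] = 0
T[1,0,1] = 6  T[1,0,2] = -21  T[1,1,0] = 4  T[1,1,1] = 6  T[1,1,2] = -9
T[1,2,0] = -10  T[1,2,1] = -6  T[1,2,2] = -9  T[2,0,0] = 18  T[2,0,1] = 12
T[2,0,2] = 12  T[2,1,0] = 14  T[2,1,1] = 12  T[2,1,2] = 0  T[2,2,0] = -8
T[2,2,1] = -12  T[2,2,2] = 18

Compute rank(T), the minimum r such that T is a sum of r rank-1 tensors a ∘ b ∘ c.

Lower bound: in the mode-1 unfolding of T (rows indexed by i, columns by (j,k)) the 2×2 minor on rows i ∈ {0, 1}, columns (j,k) ∈ {(0,0), (0,1)} is det [[-9, -6], [0, 6]] = -54 ≠ 0, so that unfolding has rank ≥ 2 and hence rank(T) ≥ 2 (CP rank is at least every unfolding rank, though it can be larger).
Upper bound: with S_k = T[:,:,k], the two rank-1 terms a₁b₁ᵀ, a₂b₂ᵀ are the rank-1 members of the pencil x·S₀ + y·S₁.
The 2×2 minor of x·S₀ + y·S₁ on rows {0,1}, columns {0,1} is −36·x² − 36·xy = (-36)·(x + y)(x), vanishing at (x:y) = (1:-1) and (0:1).
M₁ = S₀ − S₁ = [[-3, -1, -2], [-6, -2, -4], [6, 2, 4]] = −[1, 2, -2][3, 1, 2]ᵀ and M₂ = S₁ = [[-6, -6, 6], [6, 6, -6], [12, 12, -12]] = (-6)·[1, -1, -2][1, 1, -1]ᵀ, so take a₁ = [1, 2, -2], b₁ = [3, 1, 2], a₂ = [1, -1, -2], b₂ = [1, 1, -1].
Each slice is an integer combination of E₁ = a₁b₁ᵀ and E₂ = a₂b₂ᵀ: S₀ = −E₁ − 6·E₂, S₁ = −6·E₂, S₂ = −3·E₁ + 3·E₂; reading off coefficients, c₁ = [-1, 0, -3] and c₂ = [-6, -6, 3].
Hence T = [1, 2, -2] ∘ [3, 1, 2] ∘ [-1, 0, -3] + [1, -1, -2] ∘ [1, 1, -1] ∘ [-6, -6, 3], so rank(T) ≤ 2.
These bounds meet, so rank(T) = 2.

2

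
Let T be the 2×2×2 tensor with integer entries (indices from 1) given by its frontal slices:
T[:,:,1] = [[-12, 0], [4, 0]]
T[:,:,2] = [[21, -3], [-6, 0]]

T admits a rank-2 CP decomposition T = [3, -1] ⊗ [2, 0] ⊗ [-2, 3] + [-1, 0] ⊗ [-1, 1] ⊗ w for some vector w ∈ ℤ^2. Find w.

Subtract the known terms from T to get the rank-1 residual R = [-1, 0] ⊗ [-1, 1] ⊗ w, so R[i,j,k] = a[i]·b[j]·w[k]. Pick indices with nonzero a[1]·b[1] = (-1)·(-1) = 1. Only the fibre through (1,1,·) is needed: R[1,1,:] = T[1,1,:] − Σₗ aₗ[1]bₗ[1]cₗ = [-12, 21] − (3)·(2)·[-2, 3] = [0, 3]. Then w[k] = R[1,1,k] / 1 for each k, giving w = [0, 3] / 1 = [0, 3].

w = [0, 3]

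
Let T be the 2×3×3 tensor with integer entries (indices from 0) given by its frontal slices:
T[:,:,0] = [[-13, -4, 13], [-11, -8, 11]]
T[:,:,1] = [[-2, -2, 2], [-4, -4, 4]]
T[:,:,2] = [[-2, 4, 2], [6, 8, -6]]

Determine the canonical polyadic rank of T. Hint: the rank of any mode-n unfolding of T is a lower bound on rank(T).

2

Lower bound: the mode-2 unfolding of T (rows indexed by j, columns by (i,k) = (0,0), (0,1), (0,2), (1,0), (1,1), (1,2)) is [[-13, -2, -2, -11, -4, 6], [-4, -2, 4, -8, -4, 8], [13, 2, 2, 11, 4, -6]].
There the 2×2 minor on rows j ∈ {0, 1}, columns (i,k) ∈ {(0,0), (0,1)} is det [[-13, -2], [-4, -2]] = 18 ≠ 0, so this unfolding has rank ≥ 2; CP rank is at least every unfolding rank, so rank(T) ≥ 2. (This is only a lower bound: in general the CP rank may exceed every unfolding rank, so we still need to exhibit 2 rank-1 terms summing to T.)
Upper bound — finding two terms. Write S_k = T[:,:,k] for the frontal slices: S₀ = [[-13, -4, 13], [-11, -8, 11]], S₁ = [[-2, -2, 2], [-4, -4, 4]], S₂ = [[-2, 4, 2], [6, 8, -6]].
If T = a₁ ∘ b₁ ∘ c₁ + a₂ ∘ b₂ ∘ c₂ then each S_k = c₁[k]·a₁b₁ᵀ + c₂[k]·a₂b₂ᵀ. S₀ and S₁ are linearly independent, so a₁b₁ᵀ and a₂b₂ᵀ must span the same plane of matrices: they are the rank-1 matrices of the form x·S₀ + y·S₁.
The 2×2 minor of x·S₀ + y·S₁ on rows {0,1}, columns {0,1} is 60·x² + 30·xy = 30·(2·x + y)(x), vanishing at (x:y) = (1:-2) and (0:1).
M₁ = S₀ − 2·S₁ = [[-9, 0, 9], [-3, 0, 3]] = (-3)·(3, 1)(1, 0, -1)ᵀ and M₂ = S₁ = [[-2, -2, 2], [-4, -4, 4]] = (-2)·(1, 2)(1, 1, -1)ᵀ, so take a₁ = (3, 1), b₁ = (1, 0, -1), a₂ = (1, 2), b₂ = (1, 1, -1).
Each slice is an integer combination of E₁ = a₁b₁ᵀ and E₂ = a₂b₂ᵀ: S₀ = −3·E₁ − 4·E₂, S₁ = −2·E₂, S₂ = −2·E₁ + 4·E₂; reading off coefficients, c₁ = (-3, 0, -2) and c₂ = (-4, -2, 4).
Hence T = (3, 1) ∘ (1, 0, -1) ∘ (-3, 0, -2) + (1, 2) ∘ (1, 1, -1) ∘ (-4, -2, 4), so rank(T) ≤ 2.
These bounds meet, so rank(T) = 2.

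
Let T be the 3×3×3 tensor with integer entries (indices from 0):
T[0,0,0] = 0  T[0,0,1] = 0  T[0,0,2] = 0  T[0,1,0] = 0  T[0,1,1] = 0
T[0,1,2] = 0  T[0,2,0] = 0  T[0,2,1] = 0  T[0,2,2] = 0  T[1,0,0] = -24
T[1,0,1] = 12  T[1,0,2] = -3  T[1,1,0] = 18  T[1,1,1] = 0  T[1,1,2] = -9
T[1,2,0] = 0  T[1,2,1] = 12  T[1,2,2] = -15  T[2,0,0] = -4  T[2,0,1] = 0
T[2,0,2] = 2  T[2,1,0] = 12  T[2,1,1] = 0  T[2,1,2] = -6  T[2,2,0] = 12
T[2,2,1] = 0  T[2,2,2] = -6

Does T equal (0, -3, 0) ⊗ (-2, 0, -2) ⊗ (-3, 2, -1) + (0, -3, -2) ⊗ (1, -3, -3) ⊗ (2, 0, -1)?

Reconstruct entrywise from the claimed factors. For example, T[1,2,1] = 12 and Σₗ aₗ[1]bₗ[2]cₗ[1] = (-3)·(-2)·(2) + (-3)·(-3)·(0) = 12; checking all 27 entries, every one matches. The claim holds.

Yes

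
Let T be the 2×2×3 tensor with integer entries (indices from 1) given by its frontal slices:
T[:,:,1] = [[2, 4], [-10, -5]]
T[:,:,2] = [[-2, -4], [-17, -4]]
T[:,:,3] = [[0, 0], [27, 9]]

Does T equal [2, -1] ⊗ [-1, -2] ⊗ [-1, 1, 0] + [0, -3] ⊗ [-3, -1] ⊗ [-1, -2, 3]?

Reconstruct entrywise from the claimed factors. For example, T[2,1,1] = -10 and Σₗ aₗ[2]bₗ[1]cₗ[1] = (-1)·(-1)·(-1) + (-3)·(-3)·(-1) = -10; checking all 12 entries, every one matches. The claim holds.

Yes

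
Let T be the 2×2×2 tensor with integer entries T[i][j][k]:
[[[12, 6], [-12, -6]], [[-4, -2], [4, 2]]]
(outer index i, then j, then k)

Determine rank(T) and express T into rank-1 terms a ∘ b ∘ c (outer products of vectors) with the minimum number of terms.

rank(T) = 1

Lower bound: T ≠ 0 (e.g. T[0,0,0] = 12), so rank(T) ≥ 1.
Upper bound: if T = a ∘ b ∘ c then every fibre of T is a multiple of the corresponding factor, so read the factors off the fibres through the nonzero entry T[0,0,0] = 12.
The mode-1 fibre T[:,0,0] = [12, -4] gives a = (3, -1) (primitive direction); the mode-2 fibre T[0,:,0] = [12, -12] gives b = (1, -1); then c[k] = T[0,0,k] / (a[0]·b[0]) = [12, 6] / 3 = (4, 2).
Expanding (3, -1) ∘ (1, -1) ∘ (4, 2) reproduces all 8 entries of T, so T = (3, -1) ∘ (1, -1) ∘ (4, 2) and rank(T) ≤ 1.
These bounds meet, so rank(T) = 1.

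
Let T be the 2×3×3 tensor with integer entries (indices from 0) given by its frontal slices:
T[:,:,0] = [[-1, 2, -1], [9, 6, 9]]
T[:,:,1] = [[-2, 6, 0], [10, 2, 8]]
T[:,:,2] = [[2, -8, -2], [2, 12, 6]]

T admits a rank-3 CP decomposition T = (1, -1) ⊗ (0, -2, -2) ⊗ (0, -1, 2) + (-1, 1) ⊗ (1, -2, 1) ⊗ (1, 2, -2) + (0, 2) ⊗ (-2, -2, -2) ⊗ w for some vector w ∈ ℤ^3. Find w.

w = (-2, -2, -1)

Subtract the known terms from T to get the rank-1 residual R = (0, 2) ⊗ (-2, -2, -2) ⊗ w, so R[i,j,k] = a[i]·b[j]·w[k]. Pick indices with nonzero a[1]·b[0] = (2)·(-2) = -4. Only the fibre through (1,0,·) is needed: R[1,0,:] = T[1,0,:] − Σₗ aₗ[1]bₗ[0]cₗ = [9, 10, 2] − (-1)·(0)·(0, -1, 2) − (1)·(1)·(1, 2, -2) = [8, 8, 4]. Then w[k] = R[1,0,k] / -4 for each k, giving w = [8, 8, 4] / -4 = (-2, -2, -1).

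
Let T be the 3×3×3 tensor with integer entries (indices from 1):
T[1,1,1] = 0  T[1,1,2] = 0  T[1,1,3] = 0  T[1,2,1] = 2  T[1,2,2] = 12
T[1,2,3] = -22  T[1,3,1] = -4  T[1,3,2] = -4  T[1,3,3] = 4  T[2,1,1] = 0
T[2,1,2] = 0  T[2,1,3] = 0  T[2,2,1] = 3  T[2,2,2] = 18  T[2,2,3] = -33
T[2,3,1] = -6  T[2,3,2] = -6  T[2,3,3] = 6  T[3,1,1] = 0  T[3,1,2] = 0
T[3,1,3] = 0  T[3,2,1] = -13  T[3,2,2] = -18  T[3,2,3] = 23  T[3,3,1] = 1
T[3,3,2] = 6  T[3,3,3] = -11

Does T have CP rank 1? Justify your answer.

The mode-2 unfolding of T (rows indexed by j, columns by (i,k) = (1,1), (1,2), (1,3), (2,1), (2,2), (2,3), (3,1), (3,2), (3,3)) is [[0, 0, 0, 0, 0, 0, 0, 0, 0], [2, 12, -22, 3, 18, -33, -13, -18, 23], [-4, -4, 4, -6, -6, 6, 1, 6, -11]].
There the 2×2 minor on rows j ∈ {2, 3}, columns (i,k) ∈ {(1,1), (1,2)} is det [[2, 12], [-4, -4]] = 40 ≠ 0, so this unfolding has rank ≥ 2; CP rank is at least every unfolding rank, so rank(T) ≥ 2.
In particular rank(T) ≥ 2 > 1, so T is not rank-1.

No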